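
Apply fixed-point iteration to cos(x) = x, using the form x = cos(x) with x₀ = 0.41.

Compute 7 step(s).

Equation: cos(x) = x
Fixed-point form: x = cos(x)
x₀ = 0.41

x_1 = g(0.410000) = 0.917121
x_2 = g(0.917121) = 0.608108
x_3 = g(0.608108) = 0.820730
x_4 = g(0.820730) = 0.681687
x_5 = g(0.681687) = 0.776511
x_6 = g(0.776511) = 0.713363
x_7 = g(0.713363) = 0.756165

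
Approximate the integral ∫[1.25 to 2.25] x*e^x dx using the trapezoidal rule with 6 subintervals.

f(x) = x*e^x
a = 1.25, b = 2.25, n = 6
h = (b - a)/n = 0.166667

Trapezoidal rule: (h/2)[f(x₀) + 2f(x₁) + 2f(x₂) + ... + f(xₙ)]

x_0 = 1.2500, f(x_0) = 4.362929, coefficient = 1
x_1 = 1.4167, f(x_1) = 5.841417, coefficient = 2
x_2 = 1.5833, f(x_2) = 7.712679, coefficient = 2
x_3 = 1.7500, f(x_3) = 10.070555, coefficient = 2
x_4 = 1.9167, f(x_4) = 13.029998, coefficient = 2
x_5 = 2.0833, f(x_5) = 16.731656, coefficient = 2
x_6 = 2.2500, f(x_6) = 21.347406, coefficient = 1

I ≈ (0.166667/2) × 132.482945 = 11.040245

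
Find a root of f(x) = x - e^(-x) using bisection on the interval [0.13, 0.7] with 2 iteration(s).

f(x) = x - e^(-x)
Initial interval: [0.13, 0.7]

Iteration 1:
  c_1 = (0.130000 + 0.700000)/2 = 0.415000
  f(c_1) = f(0.415000) = -0.245340
  f(a) × f(c) ≥ 0, new interval: [0.415000, 0.700000]
Iteration 2:
  c_2 = (0.415000 + 0.700000)/2 = 0.557500
  f(c_2) = f(0.557500) = -0.015139
  f(a) × f(c) ≥ 0, new interval: [0.557500, 0.700000]

After 2 iteration(s), the approximation is c_2 = 0.557500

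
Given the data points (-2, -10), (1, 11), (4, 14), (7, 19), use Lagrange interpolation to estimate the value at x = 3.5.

Lagrange interpolation formula:
P(x) = Σ yᵢ × Lᵢ(x)
where Lᵢ(x) = Π_{j≠i} (x - xⱼ)/(xᵢ - xⱼ)

L_0(3.5) = (3.5 - 1)/(-2 - 1) × (3.5 - 4)/(-2 - 4) × (3.5 - 7)/(-2 - 7) = -0.027006
L_1(3.5) = (3.5 - (-2))/(1 - (-2)) × (3.5 - 4)/(1 - 4) × (3.5 - 7)/(1 - 7) = 0.178241
L_2(3.5) = (3.5 - (-2))/(4 - (-2)) × (3.5 - 1)/(4 - 1) × (3.5 - 7)/(4 - 7) = 0.891204
L_3(3.5) = (3.5 - (-2))/(7 - (-2)) × (3.5 - 1)/(7 - 1) × (3.5 - 4)/(7 - 4) = -0.042438

P(3.5) = (-10)×L_0(3.5) + 11×L_1(3.5) + 14×L_2(3.5) + 19×L_3(3.5)
P(3.5) = 13.901235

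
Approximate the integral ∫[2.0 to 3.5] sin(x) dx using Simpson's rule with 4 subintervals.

f(x) = sin(x)
a = 2.0, b = 3.5, n = 4
h = (b - a)/n = 0.375000

Simpson's rule: (h/3)[f(x₀) + 4f(x₁) + 2f(x₂) + ... + f(xₙ)]

x_0 = 2.0000, f(x_0) = 0.909297, coefficient = 1
x_1 = 2.3750, f(x_1) = 0.693685, coefficient = 4
x_2 = 2.7500, f(x_2) = 0.381661, coefficient = 2
x_3 = 3.1250, f(x_3) = 0.016592, coefficient = 4
x_4 = 3.5000, f(x_4) = -0.350783, coefficient = 1

I ≈ (0.375000/3) × 4.162944 = 0.520368
Exact value: 0.520310
Error: 0.000058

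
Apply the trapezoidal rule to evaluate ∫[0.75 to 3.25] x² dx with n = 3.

f(x) = x²
a = 0.75, b = 3.25, n = 3
h = (b - a)/n = 0.833333

Trapezoidal rule: (h/2)[f(x₀) + 2f(x₁) + 2f(x₂) + ... + f(xₙ)]

x_0 = 0.7500, f(x_0) = 0.562500, coefficient = 1
x_1 = 1.5833, f(x_1) = 2.506944, coefficient = 2
x_2 = 2.4167, f(x_2) = 5.840278, coefficient = 2
x_3 = 3.2500, f(x_3) = 10.562500, coefficient = 1

I ≈ (0.833333/2) × 27.819444 = 11.591435
Exact value: 11.302083
Error: 0.289352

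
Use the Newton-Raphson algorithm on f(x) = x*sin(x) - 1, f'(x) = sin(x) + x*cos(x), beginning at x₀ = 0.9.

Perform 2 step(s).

f(x) = x*sin(x) - 1
f'(x) = sin(x) + x*cos(x)
x₀ = 0.9

Newton-Raphson formula: x_{n+1} = x_n - f(x_n)/f'(x_n)

Iteration 1:
  f(0.900000) = -0.295006
  f'(0.900000) = 1.342776
  x_1 = 0.900000 - (-0.295006)/1.342776 = 1.119698
Iteration 2:
  f(1.119698) = 0.007694
  f'(1.119698) = 1.388106
  x_2 = 1.119698 - 0.007694/1.388106 = 1.114156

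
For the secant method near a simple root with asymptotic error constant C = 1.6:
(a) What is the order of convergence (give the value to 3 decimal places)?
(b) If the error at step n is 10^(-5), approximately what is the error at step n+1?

(a) Secant method has superlinear convergence with order φ = (1+√5)/2 ≈ 1.618.
    This means |e_{n+1}| ≈ C|e_n|^1.618.

(b) With |e_n| = 10^(-5) and C = 1.6:
    |e_{n+1}| ≈ 1.6 × (10^(-5))^1.618 = 1.6 × 10^(-8.09)

(a) ≈ 1.618 (golden ratio); (b) |e_{n+1}| ≈ 1.300e-08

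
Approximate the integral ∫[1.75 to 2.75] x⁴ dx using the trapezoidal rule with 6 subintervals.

f(x) = x⁴
a = 1.75, b = 2.75, n = 6
h = (b - a)/n = 0.166667

Trapezoidal rule: (h/2)[f(x₀) + 2f(x₁) + 2f(x₂) + ... + f(xₙ)]

x_0 = 1.7500, f(x_0) = 9.378906, coefficient = 1
x_1 = 1.9167, f(x_1) = 13.495419, coefficient = 2
x_2 = 2.0833, f(x_2) = 18.838011, coefficient = 2
x_3 = 2.2500, f(x_3) = 25.628906, coefficient = 2
x_4 = 2.4167, f(x_4) = 34.108845, coefficient = 2
x_5 = 2.5833, f(x_5) = 44.537085, coefficient = 2
x_6 = 2.7500, f(x_6) = 57.191406, coefficient = 1

I ≈ (0.166667/2) × 339.786844 = 28.315570
Exact value: 28.172656
Error: 0.142914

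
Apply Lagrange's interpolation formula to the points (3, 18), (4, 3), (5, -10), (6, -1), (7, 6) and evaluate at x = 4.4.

Lagrange interpolation formula:
P(x) = Σ yᵢ × Lᵢ(x)
where Lᵢ(x) = Π_{j≠i} (x - xⱼ)/(xᵢ - xⱼ)

L_0(4.4) = (4.4 - 4)/(3 - 4) × (4.4 - 5)/(3 - 5) × (4.4 - 6)/(3 - 6) × (4.4 - 7)/(3 - 7) = -0.041600
L_1(4.4) = (4.4 - 3)/(4 - 3) × (4.4 - 5)/(4 - 5) × (4.4 - 6)/(4 - 6) × (4.4 - 7)/(4 - 7) = 0.582400
L_2(4.4) = (4.4 - 3)/(5 - 3) × (4.4 - 4)/(5 - 4) × (4.4 - 6)/(5 - 6) × (4.4 - 7)/(5 - 7) = 0.582400
L_3(4.4) = (4.4 - 3)/(6 - 3) × (4.4 - 4)/(6 - 4) × (4.4 - 5)/(6 - 5) × (4.4 - 7)/(6 - 7) = -0.145600
L_4(4.4) = (4.4 - 3)/(7 - 3) × (4.4 - 4)/(7 - 4) × (4.4 - 5)/(7 - 5) × (4.4 - 6)/(7 - 6) = 0.022400

P(4.4) = 18×L_0(4.4) + 3×L_1(4.4) + (-10)×L_2(4.4) + (-1)×L_3(4.4) + 6×L_4(4.4)
P(4.4) = -4.545600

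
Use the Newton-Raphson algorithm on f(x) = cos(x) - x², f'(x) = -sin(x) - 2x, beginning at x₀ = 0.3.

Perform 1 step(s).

f(x) = cos(x) - x²
f'(x) = -sin(x) - 2x
x₀ = 0.3

Newton-Raphson formula: x_{n+1} = x_n - f(x_n)/f'(x_n)

Iteration 1:
  f(0.300000) = 0.865336
  f'(0.300000) = -0.895520
  x_1 = 0.300000 - 0.865336/(-0.895520) = 1.266295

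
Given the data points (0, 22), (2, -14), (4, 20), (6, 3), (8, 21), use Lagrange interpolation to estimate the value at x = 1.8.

Lagrange interpolation formula:
P(x) = Σ yᵢ × Lᵢ(x)
where Lᵢ(x) = Π_{j≠i} (x - xⱼ)/(xᵢ - xⱼ)

L_0(1.8) = (1.8 - 2)/(0 - 2) × (1.8 - 4)/(0 - 4) × (1.8 - 6)/(0 - 6) × (1.8 - 8)/(0 - 8) = 0.029837
L_1(1.8) = (1.8 - 0)/(2 - 0) × (1.8 - 4)/(2 - 4) × (1.8 - 6)/(2 - 6) × (1.8 - 8)/(2 - 8) = 1.074150
L_2(1.8) = (1.8 - 0)/(4 - 0) × (1.8 - 2)/(4 - 2) × (1.8 - 6)/(4 - 6) × (1.8 - 8)/(4 - 8) = -0.146475
L_3(1.8) = (1.8 - 0)/(6 - 0) × (1.8 - 2)/(6 - 2) × (1.8 - 4)/(6 - 4) × (1.8 - 8)/(6 - 8) = 0.051150
L_4(1.8) = (1.8 - 0)/(8 - 0) × (1.8 - 2)/(8 - 2) × (1.8 - 4)/(8 - 4) × (1.8 - 6)/(8 - 6) = -0.008662

P(1.8) = 22×L_0(1.8) + (-14)×L_1(1.8) + 20×L_2(1.8) + 3×L_3(1.8) + 21×L_4(1.8)
P(1.8) = -17.339638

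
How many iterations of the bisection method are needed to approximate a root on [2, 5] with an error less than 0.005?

We need (b-a)/2^n ≤ 0.005
(5 - 2)/2^n ≤ 0.005
3/2^n ≤ 0.005
2^n ≥ 600
n ≥ log₂(600) = 9.23
n ≥ 10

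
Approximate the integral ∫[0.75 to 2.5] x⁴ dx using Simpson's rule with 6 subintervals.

f(x) = x⁴
a = 0.75, b = 2.5, n = 6
h = (b - a)/n = 0.291667

Simpson's rule: (h/3)[f(x₀) + 4f(x₁) + 2f(x₂) + ... + f(xₙ)]

x_0 = 0.7500, f(x_0) = 0.316406, coefficient = 1
x_1 = 1.0417, f(x_1) = 1.177376, coefficient = 4
x_2 = 1.3333, f(x_2) = 3.160494, coefficient = 2
x_3 = 1.6250, f(x_3) = 6.972900, coefficient = 4
x_4 = 1.9167, f(x_4) = 13.495419, coefficient = 2
x_5 = 2.2083, f(x_5) = 23.782555, coefficient = 4
x_6 = 2.5000, f(x_6) = 39.062500, coefficient = 1

I ≈ (0.291667/3) × 200.422056 = 19.485478
Exact value: 19.483789
Error: 0.001689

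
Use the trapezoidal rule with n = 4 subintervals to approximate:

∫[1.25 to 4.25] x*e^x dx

f(x) = x*e^x
a = 1.25, b = 4.25, n = 4
h = (b - a)/n = 0.750000

Trapezoidal rule: (h/2)[f(x₀) + 2f(x₁) + 2f(x₂) + ... + f(xₙ)]

x_0 = 1.2500, f(x_0) = 4.362929, coefficient = 1
x_1 = 2.0000, f(x_1) = 14.778112, coefficient = 2
x_2 = 2.7500, f(x_2) = 43.017238, coefficient = 2
x_3 = 3.5000, f(x_3) = 115.904082, coefficient = 2
x_4 = 4.2500, f(x_4) = 297.948002, coefficient = 1

I ≈ (0.750000/2) × 649.709795 = 243.641173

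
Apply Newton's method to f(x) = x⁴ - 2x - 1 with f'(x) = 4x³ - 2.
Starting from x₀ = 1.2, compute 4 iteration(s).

f(x) = x⁴ - 2x - 1
f'(x) = 4x³ - 2
x₀ = 1.2

Newton-Raphson formula: x_{n+1} = x_n - f(x_n)/f'(x_n)

Iteration 1:
  f(1.200000) = -1.326400
  f'(1.200000) = 4.912000
  x_1 = 1.200000 - (-1.326400)/4.912000 = 1.470033
Iteration 2:
  f(1.470033) = 0.729838
  f'(1.470033) = 10.706937
  x_2 = 1.470033 - 0.729838/10.706937 = 1.401868
Iteration 3:
  f(1.401868) = 0.058405
  f'(1.401868) = 9.019986
  x_3 = 1.401868 - 0.058405/9.019986 = 1.395393
Iteration 4:
  f(1.395393) = 0.000493
  f'(1.395393) = 8.867990
  x_4 = 1.395393 - 0.000493/8.867990 = 1.395337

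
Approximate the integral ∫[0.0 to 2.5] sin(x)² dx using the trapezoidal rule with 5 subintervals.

f(x) = sin(x)²
a = 0.0, b = 2.5, n = 5
h = (b - a)/n = 0.500000

Trapezoidal rule: (h/2)[f(x₀) + 2f(x₁) + 2f(x₂) + ... + f(xₙ)]

x_0 = 0.0000, f(x_0) = 0.000000, coefficient = 1
x_1 = 0.5000, f(x_1) = 0.229849, coefficient = 2
x_2 = 1.0000, f(x_2) = 0.708073, coefficient = 2
x_3 = 1.5000, f(x_3) = 0.994996, coefficient = 2
x_4 = 2.0000, f(x_4) = 0.826822, coefficient = 2
x_5 = 2.5000, f(x_5) = 0.358169, coefficient = 1

I ≈ (0.500000/2) × 5.877650 = 1.469412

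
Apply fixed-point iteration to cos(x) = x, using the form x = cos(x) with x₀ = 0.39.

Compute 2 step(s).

Equation: cos(x) = x
Fixed-point form: x = cos(x)
x₀ = 0.39

x_1 = g(0.390000) = 0.924909
x_2 = g(0.924909) = 0.601907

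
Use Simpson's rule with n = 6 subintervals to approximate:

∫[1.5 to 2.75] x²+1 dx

f(x) = x²+1
a = 1.5, b = 2.75, n = 6
h = (b - a)/n = 0.208333

Simpson's rule: (h/3)[f(x₀) + 4f(x₁) + 2f(x₂) + ... + f(xₙ)]

x_0 = 1.5000, f(x_0) = 3.250000, coefficient = 1
x_1 = 1.7083, f(x_1) = 3.918403, coefficient = 4
x_2 = 1.9167, f(x_2) = 4.673611, coefficient = 2
x_3 = 2.1250, f(x_3) = 5.515625, coefficient = 4
x_4 = 2.3333, f(x_4) = 6.444444, coefficient = 2
x_5 = 2.5417, f(x_5) = 7.460069, coefficient = 4
x_6 = 2.7500, f(x_6) = 8.562500, coefficient = 1

I ≈ (0.208333/3) × 101.625000 = 7.057292
Exact value: 7.057292
Error: 0.000000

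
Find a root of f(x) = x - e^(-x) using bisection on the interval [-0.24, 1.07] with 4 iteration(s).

f(x) = x - e^(-x)
Initial interval: [-0.24, 1.07]

Iteration 1:
  c_1 = (-0.240000 + 1.070000)/2 = 0.415000
  f(c_1) = f(0.415000) = -0.245340
  f(a) × f(c) ≥ 0, new interval: [0.415000, 1.070000]
Iteration 2:
  c_2 = (0.415000 + 1.070000)/2 = 0.742500
  f(c_2) = f(0.742500) = 0.266577
  f(a) × f(c) < 0, new interval: [0.415000, 0.742500]
Iteration 3:
  c_3 = (0.415000 + 0.742500)/2 = 0.578750
  f(c_3) = f(0.578750) = 0.018151
  f(a) × f(c) < 0, new interval: [0.415000, 0.578750]
Iteration 4:
  c_4 = (0.415000 + 0.578750)/2 = 0.496875
  f(c_4) = f(0.496875) = -0.111554
  f(a) × f(c) ≥ 0, new interval: [0.496875, 0.578750]

After 4 iteration(s), the approximation is c_4 = 0.496875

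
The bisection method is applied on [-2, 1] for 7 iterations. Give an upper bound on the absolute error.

Bisection error bound: |error| ≤ (b-a)/2^n
|error| ≤ (1 - (-2))/2^7 = 3/2^7
|error| ≤ 0.0234375000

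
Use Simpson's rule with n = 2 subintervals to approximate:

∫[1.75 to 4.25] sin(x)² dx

f(x) = sin(x)²
a = 1.75, b = 4.25, n = 2
h = (b - a)/n = 1.250000

Simpson's rule: (h/3)[f(x₀) + 4f(x₁) + 2f(x₂) + ... + f(xₙ)]

x_0 = 1.7500, f(x_0) = 0.968228, coefficient = 1
x_1 = 3.0000, f(x_1) = 0.019915, coefficient = 4
x_2 = 4.2500, f(x_2) = 0.801006, coefficient = 1

I ≈ (1.250000/3) × 1.848894 = 0.770372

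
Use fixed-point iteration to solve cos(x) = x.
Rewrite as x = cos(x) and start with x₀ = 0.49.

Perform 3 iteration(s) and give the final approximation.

Equation: cos(x) = x
Fixed-point form: x = cos(x)
x₀ = 0.49

x_1 = g(0.490000) = 0.882333
x_2 = g(0.882333) = 0.635351
x_3 = g(0.635351) = 0.804863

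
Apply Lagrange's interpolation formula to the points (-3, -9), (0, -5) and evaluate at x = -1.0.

Lagrange interpolation formula:
P(x) = Σ yᵢ × Lᵢ(x)
where Lᵢ(x) = Π_{j≠i} (x - xⱼ)/(xᵢ - xⱼ)

L_0(-1.0) = (-1.0 - 0)/(-3 - 0) = 0.333333
L_1(-1.0) = (-1.0 - (-3))/(0 - (-3)) = 0.666667

P(-1.0) = (-9)×L_0(-1.0) + (-5)×L_1(-1.0)
P(-1.0) = -6.333333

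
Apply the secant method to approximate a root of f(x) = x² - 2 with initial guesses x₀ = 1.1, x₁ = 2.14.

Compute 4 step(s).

f(x) = x² - 2
x₀ = 1.1, x₁ = 2.14

Secant formula: x_{n+1} = x_n - f(x_n)(x_n - x_{n-1})/(f(x_n) - f(x_{n-1}))

Iteration 1:
  f(1.100000) = -0.790000
  f(2.140000) = 2.579600
  x_2 = 2.140000 - 2.579600×(2.140000 - 1.100000)/(2.579600 - (-0.790000))
       = 1.343827
Iteration 2:
  f(2.140000) = 2.579600
  f(1.343827) = -0.194129
  x_3 = 1.343827 - (-0.194129)×(1.343827 - 2.140000)/(-0.194129 - 2.579600)
       = 1.399550
Iteration 3:
  f(1.343827) = -0.194129
  f(1.399550) = -0.041260
  x_4 = 1.399550 - (-0.041260)×(1.399550 - 1.343827)/(-0.041260 - (-0.194129))
       = 1.414590
Iteration 4:
  f(1.399550) = -0.041260
  f(1.414590) = 0.001064
  x_5 = 1.414590 - 0.001064×(1.414590 - 1.399550)/(0.001064 - (-0.041260))
       = 1.414212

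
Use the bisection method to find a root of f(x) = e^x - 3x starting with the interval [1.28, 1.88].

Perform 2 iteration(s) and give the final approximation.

f(x) = e^x - 3x
Initial interval: [1.28, 1.88]

Iteration 1:
  c_1 = (1.280000 + 1.880000)/2 = 1.580000
  f(c_1) = f(1.580000) = 0.114956
  f(a) × f(c) < 0, new interval: [1.280000, 1.580000]
Iteration 2:
  c_2 = (1.280000 + 1.580000)/2 = 1.430000
  f(c_2) = f(1.430000) = -0.111301
  f(a) × f(c) ≥ 0, new interval: [1.430000, 1.580000]

After 2 iteration(s), the approximation is c_2 = 1.430000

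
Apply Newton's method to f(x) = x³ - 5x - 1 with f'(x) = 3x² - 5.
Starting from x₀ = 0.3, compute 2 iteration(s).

f(x) = x³ - 5x - 1
f'(x) = 3x² - 5
x₀ = 0.3

Newton-Raphson formula: x_{n+1} = x_n - f(x_n)/f'(x_n)

Iteration 1:
  f(0.300000) = -2.473000
  f'(0.300000) = -4.730000
  x_1 = 0.300000 - (-2.473000)/(-4.730000) = -0.222833
Iteration 2:
  f(-0.222833) = 0.103100
  f'(-0.222833) = -4.851036
  x_2 = -0.222833 - 0.103100/(-4.851036) = -0.201580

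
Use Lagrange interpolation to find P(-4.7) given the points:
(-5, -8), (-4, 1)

Lagrange interpolation formula:
P(x) = Σ yᵢ × Lᵢ(x)
where Lᵢ(x) = Π_{j≠i} (x - xⱼ)/(xᵢ - xⱼ)

L_0(-4.7) = (-4.7 - (-4))/(-5 - (-4)) = 0.700000
L_1(-4.7) = (-4.7 - (-5))/(-4 - (-5)) = 0.300000

P(-4.7) = (-8)×L_0(-4.7) + 1×L_1(-4.7)
P(-4.7) = -5.300000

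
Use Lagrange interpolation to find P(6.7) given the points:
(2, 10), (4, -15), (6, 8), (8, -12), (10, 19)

Lagrange interpolation formula:
P(x) = Σ yᵢ × Lᵢ(x)
where Lᵢ(x) = Π_{j≠i} (x - xⱼ)/(xᵢ - xⱼ)

L_0(6.7) = (6.7 - 4)/(2 - 4) × (6.7 - 6)/(2 - 6) × (6.7 - 8)/(2 - 8) × (6.7 - 10)/(2 - 10) = 0.021115
L_1(6.7) = (6.7 - 2)/(4 - 2) × (6.7 - 6)/(4 - 6) × (6.7 - 8)/(4 - 8) × (6.7 - 10)/(4 - 10) = -0.147022
L_2(6.7) = (6.7 - 2)/(6 - 2) × (6.7 - 4)/(6 - 4) × (6.7 - 8)/(6 - 8) × (6.7 - 10)/(6 - 10) = 0.850627
L_3(6.7) = (6.7 - 2)/(8 - 2) × (6.7 - 4)/(8 - 4) × (6.7 - 6)/(8 - 6) × (6.7 - 10)/(8 - 10) = 0.305353
L_4(6.7) = (6.7 - 2)/(10 - 2) × (6.7 - 4)/(10 - 4) × (6.7 - 6)/(10 - 6) × (6.7 - 8)/(10 - 8) = -0.030073

P(6.7) = 10×L_0(6.7) + (-15)×L_1(6.7) + 8×L_2(6.7) + (-12)×L_3(6.7) + 19×L_4(6.7)
P(6.7) = 4.985871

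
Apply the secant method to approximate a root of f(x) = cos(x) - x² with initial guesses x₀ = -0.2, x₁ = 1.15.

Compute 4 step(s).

f(x) = cos(x) - x²
x₀ = -0.2, x₁ = 1.15

Secant formula: x_{n+1} = x_n - f(x_n)(x_n - x_{n-1})/(f(x_n) - f(x_{n-1}))

Iteration 1:
  f(-0.200000) = 0.940067
  f(1.150000) = -0.914013
  x_2 = 1.150000 - (-0.914013)×(1.150000 - (-0.200000))/(-0.914013 - 0.940067)
       = 0.484485
Iteration 2:
  f(1.150000) = -0.914013
  f(0.484485) = 0.650189
  x_3 = 0.484485 - 0.650189×(0.484485 - 1.150000)/(0.650189 - (-0.914013))
       = 0.761119
Iteration 3:
  f(0.484485) = 0.650189
  f(0.761119) = 0.144763
  x_4 = 0.761119 - 0.144763×(0.761119 - 0.484485)/(0.144763 - 0.650189)
       = 0.840352
Iteration 4:
  f(0.761119) = 0.144763
  f(0.840352) = -0.038990
  x_5 = 0.840352 - (-0.038990)×(0.840352 - 0.761119)/(-0.038990 - 0.144763)
       = 0.823539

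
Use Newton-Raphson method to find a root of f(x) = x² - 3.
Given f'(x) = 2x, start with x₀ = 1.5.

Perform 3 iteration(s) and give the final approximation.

f(x) = x² - 3
f'(x) = 2x
x₀ = 1.5

Newton-Raphson formula: x_{n+1} = x_n - f(x_n)/f'(x_n)

Iteration 1:
  f(1.500000) = -0.750000
  f'(1.500000) = 3.000000
  x_1 = 1.500000 - (-0.750000)/3.000000 = 1.750000
Iteration 2:
  f(1.750000) = 0.062500
  f'(1.750000) = 3.500000
  x_2 = 1.750000 - 0.062500/3.500000 = 1.732143
Iteration 3:
  f(1.732143) = 0.000319
  f'(1.732143) = 3.464286
  x_3 = 1.732143 - 0.000319/3.464286 = 1.732051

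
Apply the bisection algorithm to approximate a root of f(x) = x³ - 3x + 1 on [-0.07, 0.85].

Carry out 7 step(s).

f(x) = x³ - 3x + 1
Initial interval: [-0.07, 0.85]

Iteration 1:
  c_1 = (-0.070000 + 0.850000)/2 = 0.390000
  f(c_1) = f(0.390000) = -0.110681
  f(a) × f(c) < 0, new interval: [-0.070000, 0.390000]
Iteration 2:
  c_2 = (-0.070000 + 0.390000)/2 = 0.160000
  f(c_2) = f(0.160000) = 0.524096
  f(a) × f(c) ≥ 0, new interval: [0.160000, 0.390000]
Iteration 3:
  c_3 = (0.160000 + 0.390000)/2 = 0.275000
  f(c_3) = f(0.275000) = 0.195797
  f(a) × f(c) ≥ 0, new interval: [0.275000, 0.390000]
Iteration 4:
  c_4 = (0.275000 + 0.390000)/2 = 0.332500
  f(c_4) = f(0.332500) = 0.039260
  f(a) × f(c) ≥ 0, new interval: [0.332500, 0.390000]
Iteration 5:
  c_5 = (0.332500 + 0.390000)/2 = 0.361250
  f(c_5) = f(0.361250) = -0.036606
  f(a) × f(c) < 0, new interval: [0.332500, 0.361250]
Iteration 6:
  c_6 = (0.332500 + 0.361250)/2 = 0.346875
  f(c_6) = f(0.346875) = 0.001112
  f(a) × f(c) ≥ 0, new interval: [0.346875, 0.361250]
Iteration 7:
  c_7 = (0.346875 + 0.361250)/2 = 0.354063
  f(c_7) = f(0.354063) = -0.017802
  f(a) × f(c) < 0, new interval: [0.346875, 0.354063]

After 7 iteration(s), the approximation is c_7 = 0.354063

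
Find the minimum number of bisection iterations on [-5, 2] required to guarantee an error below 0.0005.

We need (b-a)/2^n ≤ 0.0005
(2 - (-5))/2^n ≤ 0.0005
7/2^n ≤ 0.0005
2^n ≥ 14000
n ≥ log₂(14000) = 13.77
n ≥ 14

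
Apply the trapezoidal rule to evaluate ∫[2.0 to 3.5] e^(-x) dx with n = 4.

f(x) = e^(-x)
a = 2.0, b = 3.5, n = 4
h = (b - a)/n = 0.375000

Trapezoidal rule: (h/2)[f(x₀) + 2f(x₁) + 2f(x₂) + ... + f(xₙ)]

x_0 = 2.0000, f(x_0) = 0.135335, coefficient = 1
x_1 = 2.3750, f(x_1) = 0.093014, coefficient = 2
x_2 = 2.7500, f(x_2) = 0.063928, coefficient = 2
x_3 = 3.1250, f(x_3) = 0.043937, coefficient = 2
x_4 = 3.5000, f(x_4) = 0.030197, coefficient = 1

I ≈ (0.375000/2) × 0.567291 = 0.106367
Exact value: 0.105138
Error: 0.001229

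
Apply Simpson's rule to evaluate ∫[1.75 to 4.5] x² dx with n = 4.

f(x) = x²
a = 1.75, b = 4.5, n = 4
h = (b - a)/n = 0.687500

Simpson's rule: (h/3)[f(x₀) + 4f(x₁) + 2f(x₂) + ... + f(xₙ)]

x_0 = 1.7500, f(x_0) = 3.062500, coefficient = 1
x_1 = 2.4375, f(x_1) = 5.941406, coefficient = 4
x_2 = 3.1250, f(x_2) = 9.765625, coefficient = 2
x_3 = 3.8125, f(x_3) = 14.535156, coefficient = 4
x_4 = 4.5000, f(x_4) = 20.250000, coefficient = 1

I ≈ (0.687500/3) × 124.750000 = 28.588542
Exact value: 28.588542
Error: 0.000000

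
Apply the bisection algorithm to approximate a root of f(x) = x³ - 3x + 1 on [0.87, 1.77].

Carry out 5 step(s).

f(x) = x³ - 3x + 1
Initial interval: [0.87, 1.77]

Iteration 1:
  c_1 = (0.870000 + 1.770000)/2 = 1.320000
  f(c_1) = f(1.320000) = -0.660032
  f(a) × f(c) ≥ 0, new interval: [1.320000, 1.770000]
Iteration 2:
  c_2 = (1.320000 + 1.770000)/2 = 1.545000
  f(c_2) = f(1.545000) = 0.052954
  f(a) × f(c) < 0, new interval: [1.320000, 1.545000]
Iteration 3:
  c_3 = (1.320000 + 1.545000)/2 = 1.432500
  f(c_3) = f(1.432500) = -0.357929
  f(a) × f(c) ≥ 0, new interval: [1.432500, 1.545000]
Iteration 4:
  c_4 = (1.432500 + 1.545000)/2 = 1.488750
  f(c_4) = f(1.488750) = -0.166619
  f(a) × f(c) ≥ 0, new interval: [1.488750, 1.545000]
Iteration 5:
  c_5 = (1.488750 + 1.545000)/2 = 1.516875
  f(c_5) = f(1.516875) = -0.060432
  f(a) × f(c) ≥ 0, new interval: [1.516875, 1.545000]

After 5 iteration(s), the approximation is c_5 = 1.516875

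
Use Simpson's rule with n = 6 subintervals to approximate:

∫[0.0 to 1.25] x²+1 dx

f(x) = x²+1
a = 0.0, b = 1.25, n = 6
h = (b - a)/n = 0.208333

Simpson's rule: (h/3)[f(x₀) + 4f(x₁) + 2f(x₂) + ... + f(xₙ)]

x_0 = 0.0000, f(x_0) = 1.000000, coefficient = 1
x_1 = 0.2083, f(x_1) = 1.043403, coefficient = 4
x_2 = 0.4167, f(x_2) = 1.173611, coefficient = 2
x_3 = 0.6250, f(x_3) = 1.390625, coefficient = 4
x_4 = 0.8333, f(x_4) = 1.694444, coefficient = 2
x_5 = 1.0417, f(x_5) = 2.085069, coefficient = 4
x_6 = 1.2500, f(x_6) = 2.562500, coefficient = 1

I ≈ (0.208333/3) × 27.375000 = 1.901042
Exact value: 1.901042
Error: 0.000000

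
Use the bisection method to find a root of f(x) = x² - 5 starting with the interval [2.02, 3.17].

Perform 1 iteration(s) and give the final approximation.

f(x) = x² - 5
Initial interval: [2.02, 3.17]

Iteration 1:
  c_1 = (2.020000 + 3.170000)/2 = 2.595000
  f(c_1) = f(2.595000) = 1.734025
  f(a) × f(c) < 0, new interval: [2.020000, 2.595000]

After 1 iteration(s), the approximation is c_1 = 2.595000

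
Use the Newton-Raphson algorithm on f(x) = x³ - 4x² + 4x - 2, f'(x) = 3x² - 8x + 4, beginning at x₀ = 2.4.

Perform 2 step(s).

f(x) = x³ - 4x² + 4x - 2
f'(x) = 3x² - 8x + 4
x₀ = 2.4

Newton-Raphson formula: x_{n+1} = x_n - f(x_n)/f'(x_n)

Iteration 1:
  f(2.400000) = -1.616000
  f'(2.400000) = 2.080000
  x_1 = 2.400000 - (-1.616000)/2.080000 = 3.176923
Iteration 2:
  f(3.176923) = 2.400508
  f'(3.176923) = 8.863136
  x_2 = 3.176923 - 2.400508/8.863136 = 2.906081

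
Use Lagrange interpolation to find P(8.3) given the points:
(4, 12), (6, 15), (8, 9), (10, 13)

Lagrange interpolation formula:
P(x) = Σ yᵢ × Lᵢ(x)
where Lᵢ(x) = Π_{j≠i} (x - xⱼ)/(xᵢ - xⱼ)

L_0(8.3) = (8.3 - 6)/(4 - 6) × (8.3 - 8)/(4 - 8) × (8.3 - 10)/(4 - 10) = 0.024438
L_1(8.3) = (8.3 - 4)/(6 - 4) × (8.3 - 8)/(6 - 8) × (8.3 - 10)/(6 - 10) = -0.137063
L_2(8.3) = (8.3 - 4)/(8 - 4) × (8.3 - 6)/(8 - 6) × (8.3 - 10)/(8 - 10) = 1.050812
L_3(8.3) = (8.3 - 4)/(10 - 4) × (8.3 - 6)/(10 - 6) × (8.3 - 8)/(10 - 8) = 0.061813

P(8.3) = 12×L_0(8.3) + 15×L_1(8.3) + 9×L_2(8.3) + 13×L_3(8.3)
P(8.3) = 8.498187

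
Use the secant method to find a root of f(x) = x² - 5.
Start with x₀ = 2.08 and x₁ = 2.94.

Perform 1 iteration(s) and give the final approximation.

f(x) = x² - 5
x₀ = 2.08, x₁ = 2.94

Secant formula: x_{n+1} = x_n - f(x_n)(x_n - x_{n-1})/(f(x_n) - f(x_{n-1}))

Iteration 1:
  f(2.080000) = -0.673600
  f(2.940000) = 3.643600
  x_2 = 2.940000 - 3.643600×(2.940000 - 2.080000)/(3.643600 - (-0.673600))
       = 2.214183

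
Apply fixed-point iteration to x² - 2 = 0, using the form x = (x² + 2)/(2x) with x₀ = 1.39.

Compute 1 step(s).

Equation: x² - 2 = 0
Fixed-point form: x = (x² + 2)/(2x)
x₀ = 1.39

x_1 = g(1.390000) = 1.414424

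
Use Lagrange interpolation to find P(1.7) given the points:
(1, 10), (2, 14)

Lagrange interpolation formula:
P(x) = Σ yᵢ × Lᵢ(x)
where Lᵢ(x) = Π_{j≠i} (x - xⱼ)/(xᵢ - xⱼ)

L_0(1.7) = (1.7 - 2)/(1 - 2) = 0.300000
L_1(1.7) = (1.7 - 1)/(2 - 1) = 0.700000

P(1.7) = 10×L_0(1.7) + 14×L_1(1.7)
P(1.7) = 12.800000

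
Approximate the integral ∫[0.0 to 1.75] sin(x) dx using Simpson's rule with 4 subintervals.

f(x) = sin(x)
a = 0.0, b = 1.75, n = 4
h = (b - a)/n = 0.437500

Simpson's rule: (h/3)[f(x₀) + 4f(x₁) + 2f(x₂) + ... + f(xₙ)]

x_0 = 0.0000, f(x_0) = 0.000000, coefficient = 1
x_1 = 0.4375, f(x_1) = 0.423676, coefficient = 4
x_2 = 0.8750, f(x_2) = 0.767544, coefficient = 2
x_3 = 1.3125, f(x_3) = 0.966827, coefficient = 4
x_4 = 1.7500, f(x_4) = 0.983986, coefficient = 1

I ≈ (0.437500/3) × 8.081084 = 1.178491
Exact value: 1.178246
Error: 0.000245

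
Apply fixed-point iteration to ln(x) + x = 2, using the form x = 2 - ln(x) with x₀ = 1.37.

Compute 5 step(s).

Equation: ln(x) + x = 2
Fixed-point form: x = 2 - ln(x)
x₀ = 1.37

x_1 = g(1.370000) = 1.685189
x_2 = g(1.685189) = 1.478122
x_3 = g(1.478122) = 1.609228
x_4 = g(1.609228) = 1.524246
x_5 = g(1.524246) = 1.578500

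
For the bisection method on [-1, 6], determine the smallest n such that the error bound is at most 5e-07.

We need (b-a)/2^n ≤ 5e-07
(6 - (-1))/2^n ≤ 5e-07
7/2^n ≤ 5e-07
2^n ≥ 14000000
n ≥ log₂(14000000) = 23.74
n ≥ 24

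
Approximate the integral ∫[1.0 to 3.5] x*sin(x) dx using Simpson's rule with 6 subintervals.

f(x) = x*sin(x)
a = 1.0, b = 3.5, n = 6
h = (b - a)/n = 0.416667

Simpson's rule: (h/3)[f(x₀) + 4f(x₁) + 2f(x₂) + ... + f(xₙ)]

x_0 = 1.0000, f(x_0) = 0.841471, coefficient = 1
x_1 = 1.4167, f(x_1) = 1.399873, coefficient = 4
x_2 = 1.8333, f(x_2) = 1.770514, coefficient = 2
x_3 = 2.2500, f(x_3) = 1.750665, coefficient = 4
x_4 = 2.6667, f(x_4) = 1.219394, coefficient = 2
x_5 = 3.0833, f(x_5) = 0.179531, coefficient = 4
x_6 = 3.5000, f(x_6) = -1.227741, coefficient = 1

I ≈ (0.416667/3) × 18.913819 = 2.626919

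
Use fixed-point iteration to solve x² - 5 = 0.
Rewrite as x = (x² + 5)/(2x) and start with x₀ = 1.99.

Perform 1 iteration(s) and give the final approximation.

Equation: x² - 5 = 0
Fixed-point form: x = (x² + 5)/(2x)
x₀ = 1.99

x_1 = g(1.990000) = 2.251281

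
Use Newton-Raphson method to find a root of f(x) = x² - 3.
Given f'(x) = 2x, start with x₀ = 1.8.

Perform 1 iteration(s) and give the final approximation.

f(x) = x² - 3
f'(x) = 2x
x₀ = 1.8

Newton-Raphson formula: x_{n+1} = x_n - f(x_n)/f'(x_n)

Iteration 1:
  f(1.800000) = 0.240000
  f'(1.800000) = 3.600000
  x_1 = 1.800000 - 0.240000/3.600000 = 1.733333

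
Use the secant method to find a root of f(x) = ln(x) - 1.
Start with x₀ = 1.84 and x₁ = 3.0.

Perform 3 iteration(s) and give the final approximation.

f(x) = ln(x) - 1
x₀ = 1.84, x₁ = 3.0

Secant formula: x_{n+1} = x_n - f(x_n)(x_n - x_{n-1})/(f(x_n) - f(x_{n-1}))

Iteration 1:
  f(1.840000) = -0.390234
  f(3.000000) = 0.098612
  x_2 = 3.000000 - 0.098612×(3.000000 - 1.840000)/(0.098612 - (-0.390234))
       = 2.766000
Iteration 2:
  f(3.000000) = 0.098612
  f(2.766000) = 0.017402
  x_3 = 2.766000 - 0.017402×(2.766000 - 3.000000)/(0.017402 - 0.098612)
       = 2.715857
Iteration 3:
  f(2.766000) = 0.017402
  f(2.715857) = -0.000892
  x_4 = 2.715857 - (-0.000892)×(2.715857 - 2.766000)/(-0.000892 - 0.017402)
       = 2.718303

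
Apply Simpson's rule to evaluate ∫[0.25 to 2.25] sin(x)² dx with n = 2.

f(x) = sin(x)²
a = 0.25, b = 2.25, n = 2
h = (b - a)/n = 1.000000

Simpson's rule: (h/3)[f(x₀) + 4f(x₁) + 2f(x₂) + ... + f(xₙ)]

x_0 = 0.2500, f(x_0) = 0.061209, coefficient = 1
x_1 = 1.2500, f(x_1) = 0.900572, coefficient = 4
x_2 = 2.2500, f(x_2) = 0.605398, coefficient = 1

I ≈ (1.000000/3) × 4.268894 = 1.422965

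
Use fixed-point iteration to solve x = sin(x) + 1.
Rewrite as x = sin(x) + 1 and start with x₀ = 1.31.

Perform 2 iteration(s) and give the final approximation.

Equation: x = sin(x) + 1
Fixed-point form: x = sin(x) + 1
x₀ = 1.31

x_1 = g(1.310000) = 1.966185
x_2 = g(1.966185) = 1.922847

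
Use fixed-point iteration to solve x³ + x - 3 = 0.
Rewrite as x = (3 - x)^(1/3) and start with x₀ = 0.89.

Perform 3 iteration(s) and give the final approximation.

Equation: x³ + x - 3 = 0
Fixed-point form: x = (3 - x)^(1/3)
x₀ = 0.89

x_1 = g(0.890000) = 1.282609
x_2 = g(1.282609) = 1.197539
x_3 = g(1.197539) = 1.216994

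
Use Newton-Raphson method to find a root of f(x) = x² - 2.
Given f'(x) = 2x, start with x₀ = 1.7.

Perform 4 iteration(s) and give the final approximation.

f(x) = x² - 2
f'(x) = 2x
x₀ = 1.7

Newton-Raphson formula: x_{n+1} = x_n - f(x_n)/f'(x_n)

Iteration 1:
  f(1.700000) = 0.890000
  f'(1.700000) = 3.400000
  x_1 = 1.700000 - 0.890000/3.400000 = 1.438235
Iteration 2:
  f(1.438235) = 0.068521
  f'(1.438235) = 2.876471
  x_2 = 1.438235 - 0.068521/2.876471 = 1.414414
Iteration 3:
  f(1.414414) = 0.000567
  f'(1.414414) = 2.828828
  x_3 = 1.414414 - 0.000567/2.828828 = 1.414214
Iteration 4:
  f(1.414214) = 0.000000
  f'(1.414214) = 2.828427
  x_4 = 1.414214 - 0.000000/2.828427 = 1.414214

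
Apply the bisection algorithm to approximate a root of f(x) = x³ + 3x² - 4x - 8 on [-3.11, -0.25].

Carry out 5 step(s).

f(x) = x³ + 3x² - 4x - 8
Initial interval: [-3.11, -0.25]

Iteration 1:
  c_1 = (-3.110000 + (-0.250000))/2 = -1.680000
  f(c_1) = f(-1.680000) = 2.445568
  f(a) × f(c) ≥ 0, new interval: [-1.680000, -0.250000]
Iteration 2:
  c_2 = (-1.680000 + (-0.250000))/2 = -0.965000
  f(c_2) = f(-0.965000) = -2.244957
  f(a) × f(c) < 0, new interval: [-1.680000, -0.965000]
Iteration 3:
  c_3 = (-1.680000 + (-0.965000))/2 = -1.322500
  f(c_3) = f(-1.322500) = 0.223958
  f(a) × f(c) ≥ 0, new interval: [-1.322500, -0.965000]
Iteration 4:
  c_4 = (-1.322500 + (-0.965000))/2 = -1.143750
  f(c_4) = f(-1.143750) = -0.996720
  f(a) × f(c) < 0, new interval: [-1.322500, -1.143750]
Iteration 5:
  c_5 = (-1.322500 + (-1.143750))/2 = -1.233125
  f(c_5) = f(-1.233125) = -0.380795
  f(a) × f(c) < 0, new interval: [-1.322500, -1.233125]

After 5 iteration(s), the approximation is c_5 = -1.233125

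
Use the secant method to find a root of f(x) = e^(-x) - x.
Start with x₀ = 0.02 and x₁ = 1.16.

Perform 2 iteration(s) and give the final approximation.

f(x) = e^(-x) - x
x₀ = 0.02, x₁ = 1.16

Secant formula: x_{n+1} = x_n - f(x_n)(x_n - x_{n-1})/(f(x_n) - f(x_{n-1}))

Iteration 1:
  f(0.020000) = 0.960199
  f(1.160000) = -0.846514
  x_2 = 1.160000 - (-0.846514)×(1.160000 - 0.020000)/(-0.846514 - 0.960199)
       = 0.625866
Iteration 2:
  f(1.160000) = -0.846514
  f(0.625866) = -0.091069
  x_3 = 0.625866 - (-0.091069)×(0.625866 - 1.160000)/(-0.091069 - (-0.846514))
       = 0.561477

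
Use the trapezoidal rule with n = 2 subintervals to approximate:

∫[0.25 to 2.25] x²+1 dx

f(x) = x²+1
a = 0.25, b = 2.25, n = 2
h = (b - a)/n = 1.000000

Trapezoidal rule: (h/2)[f(x₀) + 2f(x₁) + 2f(x₂) + ... + f(xₙ)]

x_0 = 0.2500, f(x_0) = 1.062500, coefficient = 1
x_1 = 1.2500, f(x_1) = 2.562500, coefficient = 2
x_2 = 2.2500, f(x_2) = 6.062500, coefficient = 1

I ≈ (1.000000/2) × 12.250000 = 6.125000
Exact value: 5.791667
Error: 0.333333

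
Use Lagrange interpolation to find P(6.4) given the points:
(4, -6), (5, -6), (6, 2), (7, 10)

Lagrange interpolation formula:
P(x) = Σ yᵢ × Lᵢ(x)
where Lᵢ(x) = Π_{j≠i} (x - xⱼ)/(xᵢ - xⱼ)

L_0(6.4) = (6.4 - 5)/(4 - 5) × (6.4 - 6)/(4 - 6) × (6.4 - 7)/(4 - 7) = 0.056000
L_1(6.4) = (6.4 - 4)/(5 - 4) × (6.4 - 6)/(5 - 6) × (6.4 - 7)/(5 - 7) = -0.288000
L_2(6.4) = (6.4 - 4)/(6 - 4) × (6.4 - 5)/(6 - 5) × (6.4 - 7)/(6 - 7) = 1.008000
L_3(6.4) = (6.4 - 4)/(7 - 4) × (6.4 - 5)/(7 - 5) × (6.4 - 6)/(7 - 6) = 0.224000

P(6.4) = (-6)×L_0(6.4) + (-6)×L_1(6.4) + 2×L_2(6.4) + 10×L_3(6.4)
P(6.4) = 5.648000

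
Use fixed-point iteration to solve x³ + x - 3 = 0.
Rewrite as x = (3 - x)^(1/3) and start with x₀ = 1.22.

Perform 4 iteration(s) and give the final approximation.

Equation: x³ + x - 3 = 0
Fixed-point form: x = (3 - x)^(1/3)
x₀ = 1.22

x_1 = g(1.220000) = 1.211918
x_2 = g(1.211918) = 1.213750
x_3 = g(1.213750) = 1.213335
x_4 = g(1.213335) = 1.213429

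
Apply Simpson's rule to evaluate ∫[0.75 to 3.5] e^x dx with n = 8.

f(x) = e^x
a = 0.75, b = 3.5, n = 8
h = (b - a)/n = 0.343750

Simpson's rule: (h/3)[f(x₀) + 4f(x₁) + 2f(x₂) + ... + f(xₙ)]

x_0 = 0.7500, f(x_0) = 2.117000, coefficient = 1
x_1 = 1.0938, f(x_1) = 2.985449, coefficient = 4
x_2 = 1.4375, f(x_2) = 4.210157, coefficient = 2
x_3 = 1.7812, f(x_3) = 5.937273, coefficient = 4
x_4 = 2.1250, f(x_4) = 8.372897, coefficient = 2
x_5 = 2.4688, f(x_5) = 11.807678, coefficient = 4
x_6 = 2.8125, f(x_6) = 16.651495, coefficient = 2
x_7 = 3.1562, f(x_7) = 23.482372, coefficient = 4
x_8 = 3.5000, f(x_8) = 33.115452, coefficient = 1

I ≈ (0.343750/3) × 270.552638 = 31.000823
Exact value: 30.998452
Error: 0.002371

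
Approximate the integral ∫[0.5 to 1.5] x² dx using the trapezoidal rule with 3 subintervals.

f(x) = x²
a = 0.5, b = 1.5, n = 3
h = (b - a)/n = 0.333333

Trapezoidal rule: (h/2)[f(x₀) + 2f(x₁) + 2f(x₂) + ... + f(xₙ)]

x_0 = 0.5000, f(x_0) = 0.250000, coefficient = 1
x_1 = 0.8333, f(x_1) = 0.694444, coefficient = 2
x_2 = 1.1667, f(x_2) = 1.361111, coefficient = 2
x_3 = 1.5000, f(x_3) = 2.250000, coefficient = 1

I ≈ (0.333333/2) × 6.611111 = 1.101852
Exact value: 1.083333
Error: 0.018519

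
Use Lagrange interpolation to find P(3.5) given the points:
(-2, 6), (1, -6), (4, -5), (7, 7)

Lagrange interpolation formula:
P(x) = Σ yᵢ × Lᵢ(x)
where Lᵢ(x) = Π_{j≠i} (x - xⱼ)/(xᵢ - xⱼ)

L_0(3.5) = (3.5 - 1)/(-2 - 1) × (3.5 - 4)/(-2 - 4) × (3.5 - 7)/(-2 - 7) = -0.027006
L_1(3.5) = (3.5 - (-2))/(1 - (-2)) × (3.5 - 4)/(1 - 4) × (3.5 - 7)/(1 - 7) = 0.178241
L_2(3.5) = (3.5 - (-2))/(4 - (-2)) × (3.5 - 1)/(4 - 1) × (3.5 - 7)/(4 - 7) = 0.891204
L_3(3.5) = (3.5 - (-2))/(7 - (-2)) × (3.5 - 1)/(7 - 1) × (3.5 - 4)/(7 - 4) = -0.042438

P(3.5) = 6×L_0(3.5) + (-6)×L_1(3.5) + (-5)×L_2(3.5) + 7×L_3(3.5)
P(3.5) = -5.984568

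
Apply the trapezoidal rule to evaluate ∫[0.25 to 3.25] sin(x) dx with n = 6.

f(x) = sin(x)
a = 0.25, b = 3.25, n = 6
h = (b - a)/n = 0.500000

Trapezoidal rule: (h/2)[f(x₀) + 2f(x₁) + 2f(x₂) + ... + f(xₙ)]

x_0 = 0.2500, f(x_0) = 0.247404, coefficient = 1
x_1 = 0.7500, f(x_1) = 0.681639, coefficient = 2
x_2 = 1.2500, f(x_2) = 0.948985, coefficient = 2
x_3 = 1.7500, f(x_3) = 0.983986, coefficient = 2
x_4 = 2.2500, f(x_4) = 0.778073, coefficient = 2
x_5 = 2.7500, f(x_5) = 0.381661, coefficient = 2
x_6 = 3.2500, f(x_6) = -0.108195, coefficient = 1

I ≈ (0.500000/2) × 7.687896 = 1.921974
Exact value: 1.963042
Error: 0.041068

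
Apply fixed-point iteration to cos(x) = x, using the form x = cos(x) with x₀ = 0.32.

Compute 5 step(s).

Equation: cos(x) = x
Fixed-point form: x = cos(x)
x₀ = 0.32

x_1 = g(0.320000) = 0.949235
x_2 = g(0.949235) = 0.582305
x_3 = g(0.582305) = 0.835197
x_4 = g(0.835197) = 0.671031
x_5 = g(0.671031) = 0.783181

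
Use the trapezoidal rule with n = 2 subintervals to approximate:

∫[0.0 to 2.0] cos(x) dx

f(x) = cos(x)
a = 0.0, b = 2.0, n = 2
h = (b - a)/n = 1.000000

Trapezoidal rule: (h/2)[f(x₀) + 2f(x₁) + 2f(x₂) + ... + f(xₙ)]

x_0 = 0.0000, f(x_0) = 1.000000, coefficient = 1
x_1 = 1.0000, f(x_1) = 0.540302, coefficient = 2
x_2 = 2.0000, f(x_2) = -0.416147, coefficient = 1

I ≈ (1.000000/2) × 1.664458 = 0.832229
Exact value: 0.909297
Error: 0.077069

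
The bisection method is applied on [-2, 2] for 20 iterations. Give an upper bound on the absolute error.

Bisection error bound: |error| ≤ (b-a)/2^n
|error| ≤ (2 - (-2))/2^20 = 4/2^20
|error| ≤ 0.0000038147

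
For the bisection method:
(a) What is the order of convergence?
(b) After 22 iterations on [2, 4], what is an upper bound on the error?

(a) Bisection has linear (order 1) convergence; the error is halved each step.

(b) Error bound = (b-a)/2^n = (4 - 2)/2^{22}
    = 2/2^{22}

(a) 1 (linear); (b) error ≤ 4.77e-07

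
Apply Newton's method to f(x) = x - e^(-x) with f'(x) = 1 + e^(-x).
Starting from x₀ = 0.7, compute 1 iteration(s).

f(x) = x - e^(-x)
f'(x) = 1 + e^(-x)
x₀ = 0.7

Newton-Raphson formula: x_{n+1} = x_n - f(x_n)/f'(x_n)

Iteration 1:
  f(0.700000) = 0.203415
  f'(0.700000) = 1.496585
  x_1 = 0.700000 - 0.203415/1.496585 = 0.564081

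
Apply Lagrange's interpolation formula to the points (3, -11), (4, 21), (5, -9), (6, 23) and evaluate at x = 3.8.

Lagrange interpolation formula:
P(x) = Σ yᵢ × Lᵢ(x)
where Lᵢ(x) = Π_{j≠i} (x - xⱼ)/(xᵢ - xⱼ)

L_0(3.8) = (3.8 - 4)/(3 - 4) × (3.8 - 5)/(3 - 5) × (3.8 - 6)/(3 - 6) = 0.088000
L_1(3.8) = (3.8 - 3)/(4 - 3) × (3.8 - 5)/(4 - 5) × (3.8 - 6)/(4 - 6) = 1.056000
L_2(3.8) = (3.8 - 3)/(5 - 3) × (3.8 - 4)/(5 - 4) × (3.8 - 6)/(5 - 6) = -0.176000
L_3(3.8) = (3.8 - 3)/(6 - 3) × (3.8 - 4)/(6 - 4) × (3.8 - 5)/(6 - 5) = 0.032000

P(3.8) = (-11)×L_0(3.8) + 21×L_1(3.8) + (-9)×L_2(3.8) + 23×L_3(3.8)
P(3.8) = 23.528000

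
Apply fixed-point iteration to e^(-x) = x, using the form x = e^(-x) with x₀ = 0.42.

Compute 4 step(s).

Equation: e^(-x) = x
Fixed-point form: x = e^(-x)
x₀ = 0.42

x_1 = g(0.420000) = 0.657047
x_2 = g(0.657047) = 0.518380
x_3 = g(0.518380) = 0.595484
x_4 = g(0.595484) = 0.551295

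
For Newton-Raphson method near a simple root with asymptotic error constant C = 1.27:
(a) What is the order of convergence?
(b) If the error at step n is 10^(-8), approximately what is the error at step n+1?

(a) Newton-Raphson has quadratic (order 2) convergence near simple roots.
    This means |e_{n+1}| ≈ C|e_n|².

(b) With |e_n| = 10^(-8) and C = 1.27:
    |e_{n+1}| ≈ 1.27 × (10^(-8))² = 1.27 × 10^(-16)

(a) 2 (quadratic); (b) |e_{n+1}| ≈ 1.270e-16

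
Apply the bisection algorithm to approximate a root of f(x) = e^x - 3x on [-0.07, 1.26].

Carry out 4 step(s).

f(x) = e^x - 3x
Initial interval: [-0.07, 1.26]

Iteration 1:
  c_1 = (-0.070000 + 1.260000)/2 = 0.595000
  f(c_1) = f(0.595000) = 0.028031
  f(a) × f(c) ≥ 0, new interval: [0.595000, 1.260000]
Iteration 2:
  c_2 = (0.595000 + 1.260000)/2 = 0.927500
  f(c_2) = f(0.927500) = -0.254319
  f(a) × f(c) < 0, new interval: [0.595000, 0.927500]
Iteration 3:
  c_3 = (0.595000 + 0.927500)/2 = 0.761250
  f(c_3) = f(0.761250) = -0.142799
  f(a) × f(c) < 0, new interval: [0.595000, 0.761250]
Iteration 4:
  c_4 = (0.595000 + 0.761250)/2 = 0.678125
  f(c_4) = f(0.678125) = -0.064195
  f(a) × f(c) < 0, new interval: [0.595000, 0.678125]

After 4 iteration(s), the approximation is c_4 = 0.678125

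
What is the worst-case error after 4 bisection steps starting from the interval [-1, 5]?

Bisection error bound: |error| ≤ (b-a)/2^n
|error| ≤ (5 - (-1))/2^4 = 6/2^4
|error| ≤ 0.3750000000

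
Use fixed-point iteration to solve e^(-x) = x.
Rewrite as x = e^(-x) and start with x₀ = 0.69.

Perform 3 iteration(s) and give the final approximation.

Equation: e^(-x) = x
Fixed-point form: x = e^(-x)
x₀ = 0.69

x_1 = g(0.690000) = 0.501576
x_2 = g(0.501576) = 0.605575
x_3 = g(0.605575) = 0.545760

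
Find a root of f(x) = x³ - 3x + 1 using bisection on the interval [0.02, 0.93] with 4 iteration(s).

f(x) = x³ - 3x + 1
Initial interval: [0.02, 0.93]

Iteration 1:
  c_1 = (0.020000 + 0.930000)/2 = 0.475000
  f(c_1) = f(0.475000) = -0.317828
  f(a) × f(c) < 0, new interval: [0.020000, 0.475000]
Iteration 2:
  c_2 = (0.020000 + 0.475000)/2 = 0.247500
  f(c_2) = f(0.247500) = 0.272661
  f(a) × f(c) ≥ 0, new interval: [0.247500, 0.475000]
Iteration 3:
  c_3 = (0.247500 + 0.475000)/2 = 0.361250
  f(c_3) = f(0.361250) = -0.036606
  f(a) × f(c) < 0, new interval: [0.247500, 0.361250]
Iteration 4:
  c_4 = (0.247500 + 0.361250)/2 = 0.304375
  f(c_4) = f(0.304375) = 0.115074
  f(a) × f(c) ≥ 0, new interval: [0.304375, 0.361250]

After 4 iteration(s), the approximation is c_4 = 0.304375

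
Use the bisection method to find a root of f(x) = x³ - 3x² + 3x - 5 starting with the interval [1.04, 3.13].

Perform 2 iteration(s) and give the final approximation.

f(x) = x³ - 3x² + 3x - 5
Initial interval: [1.04, 3.13]

Iteration 1:
  c_1 = (1.040000 + 3.130000)/2 = 2.085000
  f(c_1) = f(2.085000) = -2.722711
  f(a) × f(c) ≥ 0, new interval: [2.085000, 3.130000]
Iteration 2:
  c_2 = (2.085000 + 3.130000)/2 = 2.607500
  f(c_2) = f(2.607500) = 0.153870
  f(a) × f(c) < 0, new interval: [2.085000, 2.607500]

After 2 iteration(s), the approximation is c_2 = 2.607500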